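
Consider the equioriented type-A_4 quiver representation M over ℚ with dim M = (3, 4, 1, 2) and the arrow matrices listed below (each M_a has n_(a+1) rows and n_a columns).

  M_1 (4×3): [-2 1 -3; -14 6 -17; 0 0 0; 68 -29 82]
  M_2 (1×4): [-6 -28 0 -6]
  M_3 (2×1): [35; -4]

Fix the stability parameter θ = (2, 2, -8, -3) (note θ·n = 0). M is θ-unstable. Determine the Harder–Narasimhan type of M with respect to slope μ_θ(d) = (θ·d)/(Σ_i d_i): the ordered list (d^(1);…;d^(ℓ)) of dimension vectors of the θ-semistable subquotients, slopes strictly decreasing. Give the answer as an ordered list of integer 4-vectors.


Interval decomposition of M: I[1,1], I[1,2], I[1,4], I[2,2]^2, I[4,4].
HN type (ℓ=3): μ^(1)=2; μ^(2)=-7/4; μ^(3)=-3

((2, 3, 0, 0); (1, 1, 1, 1); (0, 0, 0, 1))


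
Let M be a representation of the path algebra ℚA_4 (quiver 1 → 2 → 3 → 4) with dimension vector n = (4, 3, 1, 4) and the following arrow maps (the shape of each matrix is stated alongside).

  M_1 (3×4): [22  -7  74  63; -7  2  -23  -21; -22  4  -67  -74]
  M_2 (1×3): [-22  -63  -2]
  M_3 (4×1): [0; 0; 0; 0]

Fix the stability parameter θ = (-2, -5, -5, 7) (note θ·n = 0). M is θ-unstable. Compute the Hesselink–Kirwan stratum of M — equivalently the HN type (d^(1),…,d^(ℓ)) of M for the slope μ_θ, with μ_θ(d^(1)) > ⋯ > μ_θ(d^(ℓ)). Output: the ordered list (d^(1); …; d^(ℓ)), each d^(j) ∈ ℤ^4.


Interval decomposition of M: I[1,1], I[1,2]^2, I[1,3], I[4,4]^4.
HN type (ℓ=4): μ^(1)=7; μ^(2)=-2; μ^(3)=-7/2; μ^(4)=-4

((0, 0, 0, 4); (1, 0, 0, 0); (2, 2, 0, 0); (1, 1, 1, 0))


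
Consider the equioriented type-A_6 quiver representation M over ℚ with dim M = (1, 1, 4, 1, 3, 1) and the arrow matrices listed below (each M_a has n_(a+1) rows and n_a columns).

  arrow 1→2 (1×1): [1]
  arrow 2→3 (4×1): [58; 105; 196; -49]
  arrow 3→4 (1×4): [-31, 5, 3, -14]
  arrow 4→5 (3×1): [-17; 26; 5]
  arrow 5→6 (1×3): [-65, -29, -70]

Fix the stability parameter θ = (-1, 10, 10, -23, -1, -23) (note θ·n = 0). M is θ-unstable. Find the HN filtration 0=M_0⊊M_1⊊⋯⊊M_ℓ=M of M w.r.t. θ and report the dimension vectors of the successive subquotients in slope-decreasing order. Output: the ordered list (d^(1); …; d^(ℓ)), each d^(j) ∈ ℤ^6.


Interval decomposition of M: I[1,6], I[3,3]^3, I[5,5]^2.
HN type (ℓ=3): μ^(1)=10; μ^(2)=-1; μ^(3)=-14/3

((0, 0, 3, 0, 0, 0); (0, 0, 0, 0, 2, 0); (1, 1, 1, 1, 1, 1))


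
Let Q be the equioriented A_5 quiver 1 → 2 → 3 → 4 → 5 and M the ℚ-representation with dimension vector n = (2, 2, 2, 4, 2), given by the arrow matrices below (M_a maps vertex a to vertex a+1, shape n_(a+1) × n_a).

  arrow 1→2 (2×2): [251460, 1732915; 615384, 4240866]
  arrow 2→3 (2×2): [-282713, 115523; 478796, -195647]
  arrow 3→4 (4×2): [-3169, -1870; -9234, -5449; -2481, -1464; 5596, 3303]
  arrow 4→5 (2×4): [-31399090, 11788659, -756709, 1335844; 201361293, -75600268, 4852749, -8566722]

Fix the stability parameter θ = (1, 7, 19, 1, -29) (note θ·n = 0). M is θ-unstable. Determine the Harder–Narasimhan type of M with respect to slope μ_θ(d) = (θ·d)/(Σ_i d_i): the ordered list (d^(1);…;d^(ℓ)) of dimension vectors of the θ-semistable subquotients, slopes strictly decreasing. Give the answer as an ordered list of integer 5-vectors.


Interval decomposition of M: I[1,1], I[1,5], I[2,5], I[4,4]^2.
HN type (ℓ=3): μ^(1)=1; μ^(2)=-1/5; μ^(3)=-1/2

((1, 0, 0, 2, 0); (1, 1, 1, 1, 1); (0, 1, 1, 1, 1))


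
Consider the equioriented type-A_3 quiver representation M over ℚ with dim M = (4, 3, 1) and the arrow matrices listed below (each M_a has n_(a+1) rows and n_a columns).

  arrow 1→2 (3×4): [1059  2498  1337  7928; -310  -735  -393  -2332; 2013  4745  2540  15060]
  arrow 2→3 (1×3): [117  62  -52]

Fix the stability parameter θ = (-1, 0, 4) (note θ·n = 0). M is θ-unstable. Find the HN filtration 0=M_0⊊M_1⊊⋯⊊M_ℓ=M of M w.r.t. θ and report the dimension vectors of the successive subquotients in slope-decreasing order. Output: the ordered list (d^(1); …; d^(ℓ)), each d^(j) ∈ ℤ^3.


Barcode: M ≅ I[1,1], I[1,2]^2, I[1,3]. HN layers by μ_θ (3 steps, strictly decreasing):
  μ^(1)=4; μ^(2)=0; μ^(3)=-1

((0, 0, 1); (0, 3, 0); (4, 0, 0))


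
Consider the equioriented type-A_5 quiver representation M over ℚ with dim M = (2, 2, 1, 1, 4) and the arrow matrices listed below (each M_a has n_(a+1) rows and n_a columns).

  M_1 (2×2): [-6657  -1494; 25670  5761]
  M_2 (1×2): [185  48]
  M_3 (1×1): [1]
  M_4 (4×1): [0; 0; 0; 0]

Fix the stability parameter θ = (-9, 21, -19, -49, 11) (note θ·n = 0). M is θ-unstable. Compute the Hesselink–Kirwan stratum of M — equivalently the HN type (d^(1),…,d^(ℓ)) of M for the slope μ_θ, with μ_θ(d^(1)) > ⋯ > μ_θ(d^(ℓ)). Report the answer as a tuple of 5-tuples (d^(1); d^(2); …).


Barcode: M ≅ I[1,2], I[1,4], I[5,5]^4. HN layers by μ_θ (4 steps, strictly decreasing):
  μ^(1)=21; μ^(2)=11; μ^(3)=-9; μ^(4)=-14

((0, 1, 0, 0, 0); (0, 0, 0, 0, 4); (1, 0, 0, 0, 0); (1, 1, 1, 1, 0))


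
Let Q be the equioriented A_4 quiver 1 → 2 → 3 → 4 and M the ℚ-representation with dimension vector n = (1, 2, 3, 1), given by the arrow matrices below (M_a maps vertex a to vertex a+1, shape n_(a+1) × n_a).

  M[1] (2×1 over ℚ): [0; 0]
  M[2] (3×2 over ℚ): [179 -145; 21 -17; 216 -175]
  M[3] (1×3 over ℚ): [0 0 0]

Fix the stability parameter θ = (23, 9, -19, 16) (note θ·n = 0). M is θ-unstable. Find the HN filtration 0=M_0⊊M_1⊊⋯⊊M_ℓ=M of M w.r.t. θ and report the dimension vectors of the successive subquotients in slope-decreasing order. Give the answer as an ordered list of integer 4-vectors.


Via rank(M_{q-1}∘⋯∘M_p): M ≅ I[1,1], I[2,3]^2, I[3,3], I[4,4].
μ_θ-semistable layers: μ^(1)=23; μ^(2)=16; μ^(3)=-5; μ^(4)=-19

((1, 0, 0, 0); (0, 0, 0, 1); (0, 2, 2, 0); (0, 0, 1, 0))


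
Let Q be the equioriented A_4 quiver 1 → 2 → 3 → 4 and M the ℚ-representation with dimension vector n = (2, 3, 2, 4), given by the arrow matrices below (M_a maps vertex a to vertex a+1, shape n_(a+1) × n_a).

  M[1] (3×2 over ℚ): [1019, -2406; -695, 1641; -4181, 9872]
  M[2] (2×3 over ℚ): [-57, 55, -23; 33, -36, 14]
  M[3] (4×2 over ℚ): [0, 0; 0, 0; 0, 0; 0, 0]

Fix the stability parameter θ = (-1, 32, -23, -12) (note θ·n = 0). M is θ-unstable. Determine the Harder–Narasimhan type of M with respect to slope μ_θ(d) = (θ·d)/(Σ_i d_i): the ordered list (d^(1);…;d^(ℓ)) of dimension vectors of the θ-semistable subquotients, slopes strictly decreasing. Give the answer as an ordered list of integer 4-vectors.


Via rank(M_{q-1}∘⋯∘M_p): M ≅ I[1,3]^2, I[2,2], I[4,4]^4.
μ_θ-semistable layers: μ^(1)=32; μ^(2)=9/2; μ^(3)=-1; μ^(4)=-12

((0, 1, 0, 0); (0, 2, 2, 0); (2, 0, 0, 0); (0, 0, 0, 4))


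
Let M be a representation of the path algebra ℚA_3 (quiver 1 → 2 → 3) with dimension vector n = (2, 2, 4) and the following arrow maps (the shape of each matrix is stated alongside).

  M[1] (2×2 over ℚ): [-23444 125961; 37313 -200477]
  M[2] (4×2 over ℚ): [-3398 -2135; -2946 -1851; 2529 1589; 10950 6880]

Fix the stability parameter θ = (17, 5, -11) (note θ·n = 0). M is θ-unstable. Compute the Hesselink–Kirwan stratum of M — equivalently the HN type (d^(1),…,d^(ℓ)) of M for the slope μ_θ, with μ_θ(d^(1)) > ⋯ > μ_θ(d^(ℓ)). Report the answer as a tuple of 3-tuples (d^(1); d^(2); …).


Barcode: M ≅ I[1,3]^2, I[3,3]^2. HN layers by μ_θ (2 steps, strictly decreasing):
  μ^(1)=11/3; μ^(2)=-11

((2, 2, 2); (0, 0, 2))


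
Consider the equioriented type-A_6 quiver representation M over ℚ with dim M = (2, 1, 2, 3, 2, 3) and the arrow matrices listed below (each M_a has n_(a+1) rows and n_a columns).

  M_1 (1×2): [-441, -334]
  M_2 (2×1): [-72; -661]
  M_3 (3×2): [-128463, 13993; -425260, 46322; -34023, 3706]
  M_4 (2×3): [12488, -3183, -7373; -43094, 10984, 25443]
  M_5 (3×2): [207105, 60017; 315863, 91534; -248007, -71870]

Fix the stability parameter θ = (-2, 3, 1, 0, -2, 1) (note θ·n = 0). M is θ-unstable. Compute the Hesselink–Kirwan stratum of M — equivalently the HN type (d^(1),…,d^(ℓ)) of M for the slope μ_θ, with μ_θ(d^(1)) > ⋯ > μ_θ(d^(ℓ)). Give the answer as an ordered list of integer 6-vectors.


Via rank(M_{q-1}∘⋯∘M_p): M ≅ I[1,1], I[1,4], I[3,6], I[4,6], I[6,6].
μ_θ-semistable layers: μ^(1)=4/3; μ^(2)=1; μ^(3)=-1/3; μ^(4)=-1; μ^(5)=-2

((0, 1, 1, 1, 0, 0); (0, 0, 0, 0, 0, 3); (0, 0, 1, 1, 1, 0); (0, 0, 0, 1, 1, 0); (2, 0, 0, 0, 0, 0))


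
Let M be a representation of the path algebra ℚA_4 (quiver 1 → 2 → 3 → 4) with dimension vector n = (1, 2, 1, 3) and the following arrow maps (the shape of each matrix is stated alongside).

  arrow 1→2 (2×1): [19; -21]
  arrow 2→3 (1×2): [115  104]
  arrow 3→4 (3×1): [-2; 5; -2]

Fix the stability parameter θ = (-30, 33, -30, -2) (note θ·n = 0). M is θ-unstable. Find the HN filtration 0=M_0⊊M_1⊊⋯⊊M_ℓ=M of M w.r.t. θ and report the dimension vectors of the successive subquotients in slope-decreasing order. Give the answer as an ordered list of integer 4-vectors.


Interval decomposition of M: I[1,4], I[2,2], I[4,4]^2.
HN type (ℓ=4): μ^(1)=33; μ^(2)=1/3; μ^(3)=-2; μ^(4)=-30

((0, 1, 0, 0); (0, 1, 1, 1); (0, 0, 0, 2); (1, 0, 0, 0))


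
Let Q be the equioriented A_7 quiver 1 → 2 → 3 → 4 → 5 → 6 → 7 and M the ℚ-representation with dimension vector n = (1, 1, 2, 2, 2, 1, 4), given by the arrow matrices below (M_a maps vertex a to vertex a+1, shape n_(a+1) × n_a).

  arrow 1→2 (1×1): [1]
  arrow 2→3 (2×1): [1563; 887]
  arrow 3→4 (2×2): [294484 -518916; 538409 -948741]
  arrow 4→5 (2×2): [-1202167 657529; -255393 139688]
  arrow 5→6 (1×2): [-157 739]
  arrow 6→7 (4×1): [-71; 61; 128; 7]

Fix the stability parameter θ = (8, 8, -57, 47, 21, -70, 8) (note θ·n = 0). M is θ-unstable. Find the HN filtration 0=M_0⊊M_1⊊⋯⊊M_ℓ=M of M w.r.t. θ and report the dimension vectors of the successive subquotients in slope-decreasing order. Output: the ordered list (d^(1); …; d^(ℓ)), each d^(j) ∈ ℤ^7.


Via rank(M_{q-1}∘⋯∘M_p): M ≅ I[1,3], I[3,7], I[4,5], I[7,7]^3.
μ_θ-semistable layers: μ^(1)=34; μ^(2)=8; μ^(3)=-2/3; μ^(4)=-41/3; μ^(5)=-57

((0, 0, 0, 1, 1, 0, 0); (0, 0, 0, 0, 0, 0, 4); (0, 0, 0, 1, 1, 1, 0); (1, 1, 1, 0, 0, 0, 0); (0, 0, 1, 0, 0, 0, 0))


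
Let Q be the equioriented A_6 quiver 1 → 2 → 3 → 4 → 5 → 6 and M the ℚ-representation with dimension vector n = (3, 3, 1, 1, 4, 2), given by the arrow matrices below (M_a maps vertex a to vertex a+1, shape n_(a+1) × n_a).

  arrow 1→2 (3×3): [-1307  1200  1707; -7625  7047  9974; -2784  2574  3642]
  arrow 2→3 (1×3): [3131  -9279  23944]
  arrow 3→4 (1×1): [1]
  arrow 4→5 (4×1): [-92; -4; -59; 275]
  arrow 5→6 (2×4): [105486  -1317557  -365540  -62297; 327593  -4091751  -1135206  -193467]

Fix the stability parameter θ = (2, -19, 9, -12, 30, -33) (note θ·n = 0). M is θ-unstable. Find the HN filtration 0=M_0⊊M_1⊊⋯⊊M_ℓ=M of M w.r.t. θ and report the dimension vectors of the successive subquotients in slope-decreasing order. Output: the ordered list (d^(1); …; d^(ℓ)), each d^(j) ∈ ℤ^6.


Via rank(M_{q-1}∘⋯∘M_p): M ≅ I[1,1], I[1,2], I[1,6], I[2,2], I[5,5]^2, I[5,6].
μ_θ-semistable layers: μ^(1)=30; μ^(2)=2; μ^(3)=-3/2; μ^(4)=-17/2; μ^(5)=-19

((0, 0, 0, 0, 2, 0); (1, 0, 0, 0, 0, 0); (0, 0, 1, 1, 2, 2); (2, 2, 0, 0, 0, 0); (0, 1, 0, 0, 0, 0))


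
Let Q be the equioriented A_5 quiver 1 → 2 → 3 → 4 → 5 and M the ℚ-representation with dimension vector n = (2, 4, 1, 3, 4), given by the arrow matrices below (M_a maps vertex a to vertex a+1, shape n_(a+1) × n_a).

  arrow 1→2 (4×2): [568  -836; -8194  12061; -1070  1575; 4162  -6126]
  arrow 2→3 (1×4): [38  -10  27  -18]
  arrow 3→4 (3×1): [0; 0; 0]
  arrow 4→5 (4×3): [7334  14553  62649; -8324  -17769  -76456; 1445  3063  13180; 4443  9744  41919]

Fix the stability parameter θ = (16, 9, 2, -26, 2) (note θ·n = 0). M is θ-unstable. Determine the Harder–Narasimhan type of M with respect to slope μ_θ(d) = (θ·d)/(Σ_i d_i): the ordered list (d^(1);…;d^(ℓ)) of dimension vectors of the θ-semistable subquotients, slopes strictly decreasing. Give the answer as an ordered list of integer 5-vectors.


Interval decomposition of M: I[1,2], I[1,3], I[2,2]^2, I[4,5]^3, I[5,5].
HN type (ℓ=4): μ^(1)=25/2; μ^(2)=9; μ^(3)=2; μ^(4)=-26

((1, 1, 0, 0, 0); (1, 3, 1, 0, 0); (0, 0, 0, 0, 4); (0, 0, 0, 3, 0))


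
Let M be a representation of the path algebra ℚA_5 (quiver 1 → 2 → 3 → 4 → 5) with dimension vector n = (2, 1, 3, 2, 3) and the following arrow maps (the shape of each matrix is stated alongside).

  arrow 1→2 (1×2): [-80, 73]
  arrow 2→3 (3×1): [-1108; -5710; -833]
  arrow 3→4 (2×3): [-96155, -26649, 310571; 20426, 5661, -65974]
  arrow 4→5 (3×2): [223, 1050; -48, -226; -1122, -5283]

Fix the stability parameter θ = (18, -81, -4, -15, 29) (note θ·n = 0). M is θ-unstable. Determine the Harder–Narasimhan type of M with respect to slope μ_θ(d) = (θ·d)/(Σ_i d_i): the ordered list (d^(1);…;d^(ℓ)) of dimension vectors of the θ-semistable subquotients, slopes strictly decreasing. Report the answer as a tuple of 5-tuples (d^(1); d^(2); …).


Via rank(M_{q-1}∘⋯∘M_p): M ≅ I[1,1], I[1,5], I[3,3], I[3,5], I[5,5].
μ_θ-semistable layers: μ^(1)=29; μ^(2)=18; μ^(3)=-4; μ^(4)=-19/2; μ^(5)=-63/2

((0, 0, 0, 0, 3); (1, 0, 0, 0, 0); (0, 0, 1, 0, 0); (0, 0, 2, 2, 0); (1, 1, 0, 0, 0))


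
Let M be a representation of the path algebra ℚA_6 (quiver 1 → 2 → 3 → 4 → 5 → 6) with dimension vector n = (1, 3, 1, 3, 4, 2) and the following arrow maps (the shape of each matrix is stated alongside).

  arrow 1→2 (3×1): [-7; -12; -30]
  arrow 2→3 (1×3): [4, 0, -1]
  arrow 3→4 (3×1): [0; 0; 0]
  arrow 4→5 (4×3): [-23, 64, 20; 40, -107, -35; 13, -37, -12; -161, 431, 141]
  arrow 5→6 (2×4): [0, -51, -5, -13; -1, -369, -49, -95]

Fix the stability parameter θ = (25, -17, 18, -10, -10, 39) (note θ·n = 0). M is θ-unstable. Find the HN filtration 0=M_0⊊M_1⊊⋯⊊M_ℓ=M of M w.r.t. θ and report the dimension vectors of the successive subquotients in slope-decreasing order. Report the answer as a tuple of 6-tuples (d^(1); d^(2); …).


Via rank(M_{q-1}∘⋯∘M_p): M ≅ I[1,3], I[2,2]^2, I[4,5], I[4,6]^2, I[5,5].
μ_θ-semistable layers: μ^(1)=39; μ^(2)=18; μ^(3)=4; μ^(4)=-10; μ^(5)=-17

((0, 0, 0, 0, 0, 2); (0, 0, 1, 0, 0, 0); (1, 1, 0, 0, 0, 0); (0, 0, 0, 3, 4, 0); (0, 2, 0, 0, 0, 0))


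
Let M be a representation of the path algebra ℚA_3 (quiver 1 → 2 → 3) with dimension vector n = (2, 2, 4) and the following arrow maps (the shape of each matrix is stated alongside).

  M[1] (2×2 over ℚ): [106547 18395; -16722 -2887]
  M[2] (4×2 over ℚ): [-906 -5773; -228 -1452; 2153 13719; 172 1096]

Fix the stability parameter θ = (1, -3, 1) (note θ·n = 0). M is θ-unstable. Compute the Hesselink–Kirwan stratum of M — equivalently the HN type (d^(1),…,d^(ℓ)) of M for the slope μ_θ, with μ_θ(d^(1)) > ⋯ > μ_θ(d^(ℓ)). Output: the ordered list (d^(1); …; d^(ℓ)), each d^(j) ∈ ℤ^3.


Barcode: M ≅ I[1,3]^2, I[3,3]^2. HN layers by μ_θ (2 steps, strictly decreasing):
  μ^(1)=1; μ^(2)=-1

((0, 0, 4); (2, 2, 0))


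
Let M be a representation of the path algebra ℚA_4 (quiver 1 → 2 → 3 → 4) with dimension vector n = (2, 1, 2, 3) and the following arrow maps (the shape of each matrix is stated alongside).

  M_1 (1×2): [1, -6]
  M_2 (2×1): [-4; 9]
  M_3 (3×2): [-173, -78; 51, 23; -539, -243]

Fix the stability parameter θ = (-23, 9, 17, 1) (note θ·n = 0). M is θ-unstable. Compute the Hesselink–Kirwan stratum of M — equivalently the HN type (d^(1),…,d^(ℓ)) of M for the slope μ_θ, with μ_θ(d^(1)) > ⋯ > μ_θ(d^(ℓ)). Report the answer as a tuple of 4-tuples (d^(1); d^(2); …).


Via rank(M_{q-1}∘⋯∘M_p): M ≅ I[1,1], I[1,4], I[3,4], I[4,4].
μ_θ-semistable layers: μ^(1)=9; μ^(2)=1; μ^(3)=-23

((0, 1, 2, 2); (0, 0, 0, 1); (2, 0, 0, 0))


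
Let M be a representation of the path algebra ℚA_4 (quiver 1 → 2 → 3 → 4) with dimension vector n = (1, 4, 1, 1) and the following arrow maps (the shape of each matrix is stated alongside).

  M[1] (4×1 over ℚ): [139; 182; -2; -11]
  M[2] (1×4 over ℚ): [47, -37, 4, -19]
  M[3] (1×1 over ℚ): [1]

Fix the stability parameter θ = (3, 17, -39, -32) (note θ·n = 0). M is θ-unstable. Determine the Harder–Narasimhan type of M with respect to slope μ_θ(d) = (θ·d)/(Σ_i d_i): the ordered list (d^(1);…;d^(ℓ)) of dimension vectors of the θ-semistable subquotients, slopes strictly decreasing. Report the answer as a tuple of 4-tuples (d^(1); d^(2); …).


Interval decomposition of M: I[1,2], I[2,2]^2, I[2,4].
HN type (ℓ=3): μ^(1)=17; μ^(2)=3; μ^(3)=-18

((0, 3, 0, 0); (1, 0, 0, 0); (0, 1, 1, 1))


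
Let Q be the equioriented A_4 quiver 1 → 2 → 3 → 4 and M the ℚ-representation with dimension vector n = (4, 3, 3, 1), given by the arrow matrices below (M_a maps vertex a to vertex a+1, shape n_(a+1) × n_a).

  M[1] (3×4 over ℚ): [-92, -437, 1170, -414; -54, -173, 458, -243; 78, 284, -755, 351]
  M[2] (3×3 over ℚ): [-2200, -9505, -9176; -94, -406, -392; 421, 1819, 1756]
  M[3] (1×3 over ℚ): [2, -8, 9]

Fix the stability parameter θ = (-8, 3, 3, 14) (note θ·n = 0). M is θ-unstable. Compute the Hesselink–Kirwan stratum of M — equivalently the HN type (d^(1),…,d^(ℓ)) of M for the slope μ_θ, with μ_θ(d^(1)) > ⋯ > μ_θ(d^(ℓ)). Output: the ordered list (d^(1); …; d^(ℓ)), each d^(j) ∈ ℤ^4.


Barcode: M ≅ I[1,1], I[1,2], I[1,3], I[1,4], I[3,3]. HN layers by μ_θ (3 steps, strictly decreasing):
  μ^(1)=14; μ^(2)=3; μ^(3)=-8

((0, 0, 0, 1); (0, 3, 3, 0); (4, 0, 0, 0))


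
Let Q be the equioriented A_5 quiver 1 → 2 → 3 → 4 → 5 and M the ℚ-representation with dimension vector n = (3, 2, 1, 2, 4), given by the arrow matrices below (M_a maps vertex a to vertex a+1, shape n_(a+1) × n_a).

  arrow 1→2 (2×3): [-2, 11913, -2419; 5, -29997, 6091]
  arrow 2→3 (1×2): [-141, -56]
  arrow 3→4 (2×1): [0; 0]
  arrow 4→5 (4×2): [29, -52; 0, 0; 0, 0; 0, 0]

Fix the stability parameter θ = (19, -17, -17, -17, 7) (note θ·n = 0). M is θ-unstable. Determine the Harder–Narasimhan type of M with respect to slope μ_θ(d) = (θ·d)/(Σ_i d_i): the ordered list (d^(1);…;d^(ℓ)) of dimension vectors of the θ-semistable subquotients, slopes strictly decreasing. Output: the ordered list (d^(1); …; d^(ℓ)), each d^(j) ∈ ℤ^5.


Barcode: M ≅ I[1,1], I[1,2], I[1,3], I[4,4], I[4,5], I[5,5]^3. HN layers by μ_θ (5 steps, strictly decreasing):
  μ^(1)=19; μ^(2)=7; μ^(3)=1; μ^(4)=-5; μ^(5)=-17

((1, 0, 0, 0, 0); (0, 0, 0, 0, 4); (1, 1, 0, 0, 0); (1, 1, 1, 0, 0); (0, 0, 0, 2, 0))


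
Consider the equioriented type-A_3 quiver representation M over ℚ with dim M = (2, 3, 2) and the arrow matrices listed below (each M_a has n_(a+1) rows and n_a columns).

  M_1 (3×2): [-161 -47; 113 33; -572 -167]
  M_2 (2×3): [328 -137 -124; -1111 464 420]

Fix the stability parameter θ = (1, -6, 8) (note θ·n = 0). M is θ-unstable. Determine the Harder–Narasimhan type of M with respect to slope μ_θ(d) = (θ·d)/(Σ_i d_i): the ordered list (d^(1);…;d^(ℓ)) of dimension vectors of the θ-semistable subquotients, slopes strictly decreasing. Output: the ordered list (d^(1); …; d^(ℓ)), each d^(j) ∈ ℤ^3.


Barcode: M ≅ I[1,3]^2, I[2,2]. HN layers by μ_θ (3 steps, strictly decreasing):
  μ^(1)=8; μ^(2)=-5/2; μ^(3)=-6

((0, 0, 2); (2, 2, 0); (0, 1, 0))


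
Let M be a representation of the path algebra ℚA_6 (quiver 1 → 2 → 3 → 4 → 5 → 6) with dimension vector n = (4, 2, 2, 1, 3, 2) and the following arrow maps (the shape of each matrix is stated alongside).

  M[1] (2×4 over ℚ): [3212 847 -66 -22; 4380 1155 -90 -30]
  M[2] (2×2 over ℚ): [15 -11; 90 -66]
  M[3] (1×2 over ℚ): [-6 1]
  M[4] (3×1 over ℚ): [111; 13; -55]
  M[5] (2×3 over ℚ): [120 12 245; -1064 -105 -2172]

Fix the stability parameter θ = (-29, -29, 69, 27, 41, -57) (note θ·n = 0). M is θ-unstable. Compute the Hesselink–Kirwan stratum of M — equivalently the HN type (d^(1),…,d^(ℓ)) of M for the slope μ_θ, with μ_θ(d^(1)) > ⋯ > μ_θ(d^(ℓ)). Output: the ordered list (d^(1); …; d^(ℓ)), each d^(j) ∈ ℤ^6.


Barcode: M ≅ I[1,1]^3, I[1,2], I[2,3], I[3,6], I[5,5], I[5,6]. HN layers by μ_θ (5 steps, strictly decreasing):
  μ^(1)=69; μ^(2)=41; μ^(3)=20; μ^(4)=-8; μ^(5)=-29

((0, 0, 1, 0, 0, 0); (0, 0, 0, 0, 1, 0); (0, 0, 1, 1, 1, 1); (0, 0, 0, 0, 1, 1); (4, 2, 0, 0, 0, 0))


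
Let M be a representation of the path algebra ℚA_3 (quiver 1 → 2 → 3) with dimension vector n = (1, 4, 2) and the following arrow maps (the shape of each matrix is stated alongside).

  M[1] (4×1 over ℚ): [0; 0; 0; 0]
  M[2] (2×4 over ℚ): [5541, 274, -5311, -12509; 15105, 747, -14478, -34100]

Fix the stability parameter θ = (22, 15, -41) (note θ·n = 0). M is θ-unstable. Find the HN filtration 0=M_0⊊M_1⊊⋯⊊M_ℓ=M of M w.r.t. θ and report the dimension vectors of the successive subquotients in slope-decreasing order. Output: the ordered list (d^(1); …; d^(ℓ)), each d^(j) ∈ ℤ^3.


Barcode: M ≅ I[1,1], I[2,2]^2, I[2,3]^2. HN layers by μ_θ (3 steps, strictly decreasing):
  μ^(1)=22; μ^(2)=15; μ^(3)=-13

((1, 0, 0); (0, 2, 0); (0, 2, 2))


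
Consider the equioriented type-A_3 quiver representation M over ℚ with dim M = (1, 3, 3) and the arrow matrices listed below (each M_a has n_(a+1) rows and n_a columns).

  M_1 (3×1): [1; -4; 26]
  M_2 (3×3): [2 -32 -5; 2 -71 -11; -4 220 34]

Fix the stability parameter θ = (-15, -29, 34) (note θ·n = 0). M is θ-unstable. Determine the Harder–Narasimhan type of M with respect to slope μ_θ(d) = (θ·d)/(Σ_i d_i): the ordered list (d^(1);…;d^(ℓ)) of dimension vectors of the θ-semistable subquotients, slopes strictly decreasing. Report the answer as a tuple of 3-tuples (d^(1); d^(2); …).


Interval decomposition of M: I[1,2], I[2,3]^2, I[3,3].
HN type (ℓ=3): μ^(1)=34; μ^(2)=-22; μ^(3)=-29

((0, 0, 3); (1, 1, 0); (0, 2, 0))


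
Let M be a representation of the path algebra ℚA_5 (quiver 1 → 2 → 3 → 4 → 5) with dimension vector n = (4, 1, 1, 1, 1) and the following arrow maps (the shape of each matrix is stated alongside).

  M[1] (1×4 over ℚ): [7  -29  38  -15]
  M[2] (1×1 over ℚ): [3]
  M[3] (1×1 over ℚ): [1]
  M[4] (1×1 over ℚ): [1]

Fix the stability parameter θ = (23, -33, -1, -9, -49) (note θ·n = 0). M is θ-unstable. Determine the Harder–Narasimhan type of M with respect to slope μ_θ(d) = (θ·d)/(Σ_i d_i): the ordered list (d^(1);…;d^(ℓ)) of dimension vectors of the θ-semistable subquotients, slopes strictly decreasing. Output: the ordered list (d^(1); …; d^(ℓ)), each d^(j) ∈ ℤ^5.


Via rank(M_{q-1}∘⋯∘M_p): M ≅ I[1,1]^3, I[1,5].
μ_θ-semistable layers: μ^(1)=23; μ^(2)=-69/5

((3, 0, 0, 0, 0); (1, 1, 1, 1, 1))


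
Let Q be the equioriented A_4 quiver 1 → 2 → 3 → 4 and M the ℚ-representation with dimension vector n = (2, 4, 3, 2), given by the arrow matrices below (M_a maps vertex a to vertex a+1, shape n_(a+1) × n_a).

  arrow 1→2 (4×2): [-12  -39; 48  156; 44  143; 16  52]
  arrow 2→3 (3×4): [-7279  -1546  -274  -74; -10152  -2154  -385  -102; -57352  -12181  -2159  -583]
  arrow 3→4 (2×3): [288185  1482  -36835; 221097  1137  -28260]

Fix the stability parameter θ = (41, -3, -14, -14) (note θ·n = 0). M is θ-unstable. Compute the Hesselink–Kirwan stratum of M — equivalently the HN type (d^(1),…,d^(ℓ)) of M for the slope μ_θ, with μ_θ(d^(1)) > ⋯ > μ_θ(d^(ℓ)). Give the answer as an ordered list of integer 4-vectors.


Interval decomposition of M: I[1,1], I[1,3], I[2,2], I[2,4]^2.
HN type (ℓ=4): μ^(1)=41; μ^(2)=8; μ^(3)=-3; μ^(4)=-31/3

((1, 0, 0, 0); (1, 1, 1, 0); (0, 1, 0, 0); (0, 2, 2, 2))


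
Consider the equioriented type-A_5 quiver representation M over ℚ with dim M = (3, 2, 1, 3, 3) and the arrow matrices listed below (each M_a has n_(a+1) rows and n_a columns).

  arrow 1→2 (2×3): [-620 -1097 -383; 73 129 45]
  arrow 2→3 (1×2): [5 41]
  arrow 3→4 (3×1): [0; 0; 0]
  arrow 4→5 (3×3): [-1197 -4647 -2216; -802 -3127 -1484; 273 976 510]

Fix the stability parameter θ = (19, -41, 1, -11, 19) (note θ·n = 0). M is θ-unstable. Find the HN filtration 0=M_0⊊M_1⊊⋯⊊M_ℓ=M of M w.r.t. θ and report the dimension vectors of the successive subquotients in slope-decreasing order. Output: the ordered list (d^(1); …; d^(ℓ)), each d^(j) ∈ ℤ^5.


Interval decomposition of M: I[1,1], I[1,2], I[1,3], I[4,5]^3.
HN type (ℓ=3): μ^(1)=19; μ^(2)=1; μ^(3)=-11

((1, 0, 0, 0, 3); (0, 0, 1, 0, 0); (2, 2, 0, 3, 0))


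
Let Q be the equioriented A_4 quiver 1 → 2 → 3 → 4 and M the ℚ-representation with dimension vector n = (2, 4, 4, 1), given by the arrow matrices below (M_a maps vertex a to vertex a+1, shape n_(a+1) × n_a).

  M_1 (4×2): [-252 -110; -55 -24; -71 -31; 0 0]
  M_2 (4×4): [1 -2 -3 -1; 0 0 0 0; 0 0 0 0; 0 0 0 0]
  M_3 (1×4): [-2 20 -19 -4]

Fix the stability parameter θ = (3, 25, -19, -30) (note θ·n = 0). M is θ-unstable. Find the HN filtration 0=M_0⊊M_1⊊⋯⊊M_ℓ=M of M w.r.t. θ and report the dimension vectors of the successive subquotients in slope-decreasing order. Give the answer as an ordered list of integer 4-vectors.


Interval decomposition of M: I[1,2], I[1,4], I[2,2]^2, I[3,3]^3.
HN type (ℓ=4): μ^(1)=25; μ^(2)=3; μ^(3)=-21/4; μ^(4)=-19

((0, 3, 0, 0); (1, 0, 0, 0); (1, 1, 1, 1); (0, 0, 3, 0))


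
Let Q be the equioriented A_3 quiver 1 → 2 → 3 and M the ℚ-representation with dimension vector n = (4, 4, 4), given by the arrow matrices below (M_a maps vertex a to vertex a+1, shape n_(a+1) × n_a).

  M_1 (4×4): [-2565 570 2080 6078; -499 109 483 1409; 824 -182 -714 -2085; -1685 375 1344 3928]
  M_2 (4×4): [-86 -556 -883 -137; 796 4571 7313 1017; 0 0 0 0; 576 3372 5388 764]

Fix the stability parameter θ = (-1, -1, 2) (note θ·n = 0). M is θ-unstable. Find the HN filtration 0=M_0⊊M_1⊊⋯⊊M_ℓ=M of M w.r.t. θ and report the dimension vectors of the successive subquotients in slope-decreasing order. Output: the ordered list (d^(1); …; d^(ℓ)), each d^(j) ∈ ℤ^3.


Via rank(M_{q-1}∘⋯∘M_p): M ≅ I[1,2]^2, I[1,3]^2, I[3,3]^2.
μ_θ-semistable layers: μ^(1)=2; μ^(2)=-1

((0, 0, 4); (4, 4, 0))


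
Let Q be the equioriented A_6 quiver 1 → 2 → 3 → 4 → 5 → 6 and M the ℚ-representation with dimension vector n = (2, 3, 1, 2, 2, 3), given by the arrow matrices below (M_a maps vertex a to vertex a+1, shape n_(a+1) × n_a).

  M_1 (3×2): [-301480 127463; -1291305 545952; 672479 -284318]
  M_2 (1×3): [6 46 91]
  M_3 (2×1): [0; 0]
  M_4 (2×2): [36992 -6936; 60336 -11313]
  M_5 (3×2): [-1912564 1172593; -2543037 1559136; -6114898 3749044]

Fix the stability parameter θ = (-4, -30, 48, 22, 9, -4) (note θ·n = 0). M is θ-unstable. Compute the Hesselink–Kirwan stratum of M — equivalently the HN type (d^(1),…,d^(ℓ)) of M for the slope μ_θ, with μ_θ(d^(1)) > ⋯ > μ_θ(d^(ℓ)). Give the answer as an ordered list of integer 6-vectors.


Barcode: M ≅ I[1,2], I[1,3], I[2,2], I[4,4], I[4,6], I[5,6], I[6,6]. HN layers by μ_θ (7 steps, strictly decreasing):
  μ^(1)=48; μ^(2)=22; μ^(3)=9; μ^(4)=5/2; μ^(5)=-4; μ^(6)=-17; μ^(7)=-30

((0, 0, 1, 0, 0, 0); (0, 0, 0, 1, 0, 0); (0, 0, 0, 1, 1, 1); (0, 0, 0, 0, 1, 1); (0, 0, 0, 0, 0, 1); (2, 2, 0, 0, 0, 0); (0, 1, 0, 0, 0, 0))


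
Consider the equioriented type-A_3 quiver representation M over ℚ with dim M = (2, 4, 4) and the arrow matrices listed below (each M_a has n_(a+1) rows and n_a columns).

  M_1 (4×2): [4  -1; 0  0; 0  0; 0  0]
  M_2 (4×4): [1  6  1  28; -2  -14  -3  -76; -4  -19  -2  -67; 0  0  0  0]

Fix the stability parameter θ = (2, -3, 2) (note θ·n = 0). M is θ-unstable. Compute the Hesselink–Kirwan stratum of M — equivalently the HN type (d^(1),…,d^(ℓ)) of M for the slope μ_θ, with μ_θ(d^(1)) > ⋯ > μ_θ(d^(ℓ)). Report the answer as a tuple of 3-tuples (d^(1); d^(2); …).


Interval decomposition of M: I[1,1], I[1,3], I[2,2], I[2,3]^2, I[3,3].
HN type (ℓ=3): μ^(1)=2; μ^(2)=-1/2; μ^(3)=-3

((1, 0, 4); (1, 1, 0); (0, 3, 0))


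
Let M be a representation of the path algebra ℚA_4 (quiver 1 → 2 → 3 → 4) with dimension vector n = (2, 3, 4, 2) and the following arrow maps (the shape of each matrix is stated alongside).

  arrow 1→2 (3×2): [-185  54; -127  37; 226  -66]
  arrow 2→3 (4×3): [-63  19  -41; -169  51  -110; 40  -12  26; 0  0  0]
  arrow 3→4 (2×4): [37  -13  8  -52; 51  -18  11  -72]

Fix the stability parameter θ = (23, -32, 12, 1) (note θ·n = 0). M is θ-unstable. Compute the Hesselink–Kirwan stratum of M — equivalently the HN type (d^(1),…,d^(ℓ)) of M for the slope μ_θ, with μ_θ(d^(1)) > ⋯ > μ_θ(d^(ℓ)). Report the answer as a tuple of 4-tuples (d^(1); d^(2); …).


Via rank(M_{q-1}∘⋯∘M_p): M ≅ I[1,2], I[1,4], I[2,4], I[3,3]^2.
μ_θ-semistable layers: μ^(1)=12; μ^(2)=13/2; μ^(3)=-9/2; μ^(4)=-32

((0, 0, 2, 0); (0, 0, 2, 2); (2, 2, 0, 0); (0, 1, 0, 0))


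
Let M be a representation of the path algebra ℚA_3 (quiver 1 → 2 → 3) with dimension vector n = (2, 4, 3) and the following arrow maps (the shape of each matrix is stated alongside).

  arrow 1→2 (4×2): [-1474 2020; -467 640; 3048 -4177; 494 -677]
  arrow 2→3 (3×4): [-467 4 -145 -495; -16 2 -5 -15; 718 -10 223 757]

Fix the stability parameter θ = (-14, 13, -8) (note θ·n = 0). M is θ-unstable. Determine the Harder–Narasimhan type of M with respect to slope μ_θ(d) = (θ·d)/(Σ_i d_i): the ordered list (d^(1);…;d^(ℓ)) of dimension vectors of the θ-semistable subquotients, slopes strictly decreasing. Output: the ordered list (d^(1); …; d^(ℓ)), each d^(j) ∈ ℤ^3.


Via rank(M_{q-1}∘⋯∘M_p): M ≅ I[1,2]^2, I[2,3]^2, I[3,3].
μ_θ-semistable layers: μ^(1)=13; μ^(2)=5/2; μ^(3)=-8; μ^(4)=-14

((0, 2, 0); (0, 2, 2); (0, 0, 1); (2, 0, 0))


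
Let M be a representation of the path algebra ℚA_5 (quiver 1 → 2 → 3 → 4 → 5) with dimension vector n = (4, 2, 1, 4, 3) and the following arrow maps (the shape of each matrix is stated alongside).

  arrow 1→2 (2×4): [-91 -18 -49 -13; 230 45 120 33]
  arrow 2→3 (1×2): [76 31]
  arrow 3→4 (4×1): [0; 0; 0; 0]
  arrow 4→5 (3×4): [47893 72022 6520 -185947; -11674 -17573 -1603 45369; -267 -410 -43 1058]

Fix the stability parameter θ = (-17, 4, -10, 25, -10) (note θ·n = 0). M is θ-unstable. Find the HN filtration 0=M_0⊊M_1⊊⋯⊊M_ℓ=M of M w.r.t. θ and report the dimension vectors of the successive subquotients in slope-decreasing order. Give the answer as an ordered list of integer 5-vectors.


Via rank(M_{q-1}∘⋯∘M_p): M ≅ I[1,1]^2, I[1,2], I[1,3], I[4,4], I[4,5]^3.
μ_θ-semistable layers: μ^(1)=25; μ^(2)=15/2; μ^(3)=4; μ^(4)=-3; μ^(5)=-17

((0, 0, 0, 1, 0); (0, 0, 0, 3, 3); (0, 1, 0, 0, 0); (0, 1, 1, 0, 0); (4, 0, 0, 0, 0))


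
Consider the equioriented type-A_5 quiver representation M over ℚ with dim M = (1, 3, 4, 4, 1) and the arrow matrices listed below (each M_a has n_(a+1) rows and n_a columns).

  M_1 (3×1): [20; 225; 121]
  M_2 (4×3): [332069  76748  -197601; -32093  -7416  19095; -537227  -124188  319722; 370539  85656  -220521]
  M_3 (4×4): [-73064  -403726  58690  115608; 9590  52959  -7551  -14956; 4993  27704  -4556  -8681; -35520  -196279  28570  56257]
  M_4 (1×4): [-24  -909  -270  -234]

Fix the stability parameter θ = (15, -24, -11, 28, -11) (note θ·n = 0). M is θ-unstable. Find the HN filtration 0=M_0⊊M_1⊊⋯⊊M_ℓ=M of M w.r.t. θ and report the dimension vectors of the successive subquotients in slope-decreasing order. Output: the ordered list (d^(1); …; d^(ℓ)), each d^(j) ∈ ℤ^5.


Via rank(M_{q-1}∘⋯∘M_p): M ≅ I[1,5], I[2,3], I[2,4], I[3,4], I[4,4].
μ_θ-semistable layers: μ^(1)=28; μ^(2)=17/2; μ^(3)=-20/3; μ^(4)=-11; μ^(5)=-24

((0, 0, 0, 3, 0); (0, 0, 0, 1, 1); (1, 1, 1, 0, 0); (0, 0, 3, 0, 0); (0, 2, 0, 0, 0))


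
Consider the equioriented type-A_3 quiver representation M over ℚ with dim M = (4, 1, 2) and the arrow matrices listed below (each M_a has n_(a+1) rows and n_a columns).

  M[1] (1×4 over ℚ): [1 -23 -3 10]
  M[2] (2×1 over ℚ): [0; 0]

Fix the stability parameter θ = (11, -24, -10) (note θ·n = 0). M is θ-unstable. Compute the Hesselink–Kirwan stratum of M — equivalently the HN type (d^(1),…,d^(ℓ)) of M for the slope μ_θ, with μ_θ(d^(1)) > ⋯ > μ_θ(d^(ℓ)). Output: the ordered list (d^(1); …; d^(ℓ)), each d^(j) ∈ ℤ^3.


Via rank(M_{q-1}∘⋯∘M_p): M ≅ I[1,1]^3, I[1,2], I[3,3]^2.
μ_θ-semistable layers: μ^(1)=11; μ^(2)=-13/2; μ^(3)=-10

((3, 0, 0); (1, 1, 0); (0, 0, 2))


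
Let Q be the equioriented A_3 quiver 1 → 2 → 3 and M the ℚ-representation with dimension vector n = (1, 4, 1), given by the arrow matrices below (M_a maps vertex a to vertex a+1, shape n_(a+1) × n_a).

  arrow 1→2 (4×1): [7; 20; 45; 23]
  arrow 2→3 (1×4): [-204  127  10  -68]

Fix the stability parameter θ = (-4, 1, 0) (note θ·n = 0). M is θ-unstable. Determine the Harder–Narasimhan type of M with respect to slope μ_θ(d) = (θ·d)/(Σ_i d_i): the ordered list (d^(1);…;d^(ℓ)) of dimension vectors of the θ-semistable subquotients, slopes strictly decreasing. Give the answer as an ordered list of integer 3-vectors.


Barcode: M ≅ I[1,3], I[2,2]^3. HN layers by μ_θ (3 steps, strictly decreasing):
  μ^(1)=1; μ^(2)=1/2; μ^(3)=-4

((0, 3, 0); (0, 1, 1); (1, 0, 0))


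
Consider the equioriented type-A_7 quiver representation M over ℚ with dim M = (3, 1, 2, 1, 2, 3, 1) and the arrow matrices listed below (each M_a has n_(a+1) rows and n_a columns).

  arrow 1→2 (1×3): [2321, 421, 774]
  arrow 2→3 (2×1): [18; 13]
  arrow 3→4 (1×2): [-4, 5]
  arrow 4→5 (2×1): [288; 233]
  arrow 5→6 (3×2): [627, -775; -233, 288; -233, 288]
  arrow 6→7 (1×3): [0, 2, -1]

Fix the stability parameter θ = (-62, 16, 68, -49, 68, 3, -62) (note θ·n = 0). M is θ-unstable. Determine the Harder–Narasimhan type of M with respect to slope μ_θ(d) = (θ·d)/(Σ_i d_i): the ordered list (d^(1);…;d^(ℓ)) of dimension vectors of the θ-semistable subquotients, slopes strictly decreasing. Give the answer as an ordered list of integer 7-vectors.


Barcode: M ≅ I[1,1]^2, I[1,6], I[3,3], I[5,7], I[6,6]. HN layers by μ_θ (5 steps, strictly decreasing):
  μ^(1)=68; μ^(2)=71/2; μ^(3)=35/3; μ^(4)=3; μ^(5)=-62

((0, 0, 1, 0, 0, 0, 0); (0, 0, 0, 0, 1, 1, 0); (0, 1, 1, 1, 0, 0, 0); (0, 0, 0, 0, 1, 2, 1); (3, 0, 0, 0, 0, 0, 0))


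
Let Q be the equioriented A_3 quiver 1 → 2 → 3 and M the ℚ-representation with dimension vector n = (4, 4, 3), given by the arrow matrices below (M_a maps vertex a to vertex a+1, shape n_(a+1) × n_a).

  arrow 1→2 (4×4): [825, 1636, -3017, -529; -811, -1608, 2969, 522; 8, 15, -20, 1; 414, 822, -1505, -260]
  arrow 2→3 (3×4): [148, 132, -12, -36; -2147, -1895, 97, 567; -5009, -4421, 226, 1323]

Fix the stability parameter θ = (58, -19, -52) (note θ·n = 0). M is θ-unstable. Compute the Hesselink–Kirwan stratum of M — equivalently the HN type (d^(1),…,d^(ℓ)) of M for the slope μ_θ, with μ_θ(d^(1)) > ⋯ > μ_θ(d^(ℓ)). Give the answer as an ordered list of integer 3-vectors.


Via rank(M_{q-1}∘⋯∘M_p): M ≅ I[1,2]^2, I[1,3]^2, I[3,3].
μ_θ-semistable layers: μ^(1)=39/2; μ^(2)=-13/3; μ^(3)=-52

((2, 2, 0); (2, 2, 2); (0, 0, 1))


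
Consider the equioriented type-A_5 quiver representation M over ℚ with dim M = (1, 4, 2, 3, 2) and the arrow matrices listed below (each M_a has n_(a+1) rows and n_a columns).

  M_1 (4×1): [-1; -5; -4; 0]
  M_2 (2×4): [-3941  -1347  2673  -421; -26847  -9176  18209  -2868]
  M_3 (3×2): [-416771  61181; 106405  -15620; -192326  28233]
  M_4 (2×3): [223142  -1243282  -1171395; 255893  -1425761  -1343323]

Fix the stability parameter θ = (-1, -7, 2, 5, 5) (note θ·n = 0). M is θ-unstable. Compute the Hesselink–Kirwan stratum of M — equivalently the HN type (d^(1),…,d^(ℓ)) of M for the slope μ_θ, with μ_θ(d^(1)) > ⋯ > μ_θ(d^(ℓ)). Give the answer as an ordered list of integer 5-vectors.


Barcode: M ≅ I[1,5], I[2,2]^2, I[2,5], I[4,4]. HN layers by μ_θ (4 steps, strictly decreasing):
  μ^(1)=5; μ^(2)=2; μ^(3)=-4; μ^(4)=-7

((0, 0, 0, 3, 2); (0, 0, 2, 0, 0); (1, 1, 0, 0, 0); (0, 3, 0, 0, 0))


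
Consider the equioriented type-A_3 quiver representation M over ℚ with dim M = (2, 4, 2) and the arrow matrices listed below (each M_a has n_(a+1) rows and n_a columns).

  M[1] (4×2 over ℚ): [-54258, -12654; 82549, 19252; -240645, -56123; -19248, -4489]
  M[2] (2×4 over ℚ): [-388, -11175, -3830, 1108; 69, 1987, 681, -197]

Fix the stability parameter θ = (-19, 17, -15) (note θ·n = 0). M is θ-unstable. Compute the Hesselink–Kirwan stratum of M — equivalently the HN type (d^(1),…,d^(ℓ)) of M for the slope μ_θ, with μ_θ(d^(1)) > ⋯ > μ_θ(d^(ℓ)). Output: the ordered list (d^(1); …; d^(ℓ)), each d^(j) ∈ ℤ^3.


Barcode: M ≅ I[1,2], I[1,3], I[2,2], I[2,3]. HN layers by μ_θ (3 steps, strictly decreasing):
  μ^(1)=17; μ^(2)=1; μ^(3)=-19

((0, 2, 0); (0, 2, 2); (2, 0, 0))


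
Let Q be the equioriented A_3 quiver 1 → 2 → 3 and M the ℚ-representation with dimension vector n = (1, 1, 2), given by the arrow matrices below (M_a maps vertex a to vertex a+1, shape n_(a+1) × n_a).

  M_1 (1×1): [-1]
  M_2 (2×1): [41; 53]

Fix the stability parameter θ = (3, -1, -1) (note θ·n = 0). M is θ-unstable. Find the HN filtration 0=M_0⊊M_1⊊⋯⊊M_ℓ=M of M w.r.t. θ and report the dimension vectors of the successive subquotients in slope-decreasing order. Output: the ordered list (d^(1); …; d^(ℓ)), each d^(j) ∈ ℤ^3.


Barcode: M ≅ I[1,3], I[3,3]. HN layers by μ_θ (2 steps, strictly decreasing):
  μ^(1)=1/3; μ^(2)=-1

((1, 1, 1); (0, 0, 1))


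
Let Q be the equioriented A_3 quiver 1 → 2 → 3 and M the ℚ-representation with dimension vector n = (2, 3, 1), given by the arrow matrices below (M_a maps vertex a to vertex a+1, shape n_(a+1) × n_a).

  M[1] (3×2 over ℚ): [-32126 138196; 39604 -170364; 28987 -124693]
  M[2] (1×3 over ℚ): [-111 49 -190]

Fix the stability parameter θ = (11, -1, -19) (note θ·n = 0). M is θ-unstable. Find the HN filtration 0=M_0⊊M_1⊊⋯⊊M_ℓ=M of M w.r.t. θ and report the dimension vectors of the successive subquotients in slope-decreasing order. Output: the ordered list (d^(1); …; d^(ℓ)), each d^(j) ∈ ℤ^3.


Barcode: M ≅ I[1,2], I[1,3], I[2,2]. HN layers by μ_θ (3 steps, strictly decreasing):
  μ^(1)=5; μ^(2)=-1; μ^(3)=-3

((1, 1, 0); (0, 1, 0); (1, 1, 1))


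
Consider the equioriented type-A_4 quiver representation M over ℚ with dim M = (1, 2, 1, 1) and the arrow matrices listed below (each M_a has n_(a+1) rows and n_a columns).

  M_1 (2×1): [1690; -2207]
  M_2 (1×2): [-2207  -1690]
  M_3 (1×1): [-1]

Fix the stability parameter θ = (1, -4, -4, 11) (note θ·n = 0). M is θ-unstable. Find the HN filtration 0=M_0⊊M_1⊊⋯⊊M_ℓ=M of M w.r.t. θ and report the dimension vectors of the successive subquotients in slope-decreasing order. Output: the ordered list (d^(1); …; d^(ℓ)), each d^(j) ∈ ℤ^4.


Barcode: M ≅ I[1,2], I[2,4]. HN layers by μ_θ (3 steps, strictly decreasing):
  μ^(1)=11; μ^(2)=-3/2; μ^(3)=-4

((0, 0, 0, 1); (1, 1, 0, 0); (0, 1, 1, 0))


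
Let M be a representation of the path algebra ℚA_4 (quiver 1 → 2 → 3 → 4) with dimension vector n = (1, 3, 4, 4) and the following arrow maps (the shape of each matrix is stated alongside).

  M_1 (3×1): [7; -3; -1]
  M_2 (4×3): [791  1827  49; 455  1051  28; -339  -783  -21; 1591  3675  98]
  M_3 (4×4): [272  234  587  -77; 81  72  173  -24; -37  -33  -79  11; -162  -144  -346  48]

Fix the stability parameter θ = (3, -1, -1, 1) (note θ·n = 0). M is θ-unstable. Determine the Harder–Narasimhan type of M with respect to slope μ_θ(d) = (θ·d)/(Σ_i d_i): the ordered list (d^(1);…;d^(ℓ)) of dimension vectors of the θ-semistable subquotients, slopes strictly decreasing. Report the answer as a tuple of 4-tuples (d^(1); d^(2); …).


Via rank(M_{q-1}∘⋯∘M_p): M ≅ I[1,4], I[2,2], I[2,3], I[3,4]^2, I[4,4].
μ_θ-semistable layers: μ^(1)=1; μ^(2)=1/3; μ^(3)=-1

((0, 0, 0, 4); (1, 1, 1, 0); (0, 2, 3, 0))
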